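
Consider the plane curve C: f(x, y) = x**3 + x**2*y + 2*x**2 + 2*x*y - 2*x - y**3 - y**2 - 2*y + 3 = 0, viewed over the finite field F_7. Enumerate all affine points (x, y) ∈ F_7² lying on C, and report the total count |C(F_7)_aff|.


Affine F_7-points: {(2, 5), (3, 0), (3, 2), (3, 4), (4, 0), (5, 0), (5, 3)}; count = 7.

For each of the 49 pairs (x, y) ∈ F_7², evaluate f(x, y) mod 7. Record the zeros.
  x = 0: [0↦3, 1↦6, 2↦1, 3↦3, 4↦6, 5↦4, 6↦5]  zeros at y ∈ ∅
  x = 1: [0↦4, 1↦3, 2↦1, 3↦6, 4↦5, 5↦6, 6↦3]  zeros at y ∈ ∅
  x = 2: [0↦1, 1↦5, 2↦1, 3↦4, 4↦1, 5↦0, 6↦2]  zeros at y ∈ {5}
  x = 3: [0↦0, 1↦4, 2↦0, 3↦3, 4↦0, 5↦6, 6↦1]  zeros at y ∈ {0, 2, 4}
  x = 4: [0↦0, 1↦6, 2↦4, 3↦2, 4↦1, 5↦2, 6↦6]  zeros at y ∈ {0}
  x = 5: [0↦0, 1↦3, 2↦5, 3↦0, 4↦3, 5↦1, 6↦2]  zeros at y ∈ {0, 3}
  x = 6: [0↦6, 1↦1, 2↦2, 3↦3, 4↦5, 5↦2, 6↦2]  zeros at y ∈ ∅
Collecting zeros: affine points = {(2, 5), (3, 0), (3, 2), (3, 4), (4, 0), (5, 0), (5, 3)}.
Total count |C(F_7)_aff| = 7.


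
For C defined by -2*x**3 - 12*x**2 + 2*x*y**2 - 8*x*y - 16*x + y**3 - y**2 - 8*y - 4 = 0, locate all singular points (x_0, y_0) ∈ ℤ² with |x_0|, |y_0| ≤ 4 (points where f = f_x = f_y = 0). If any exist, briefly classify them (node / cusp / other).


Singular points: {(-2, 2)}; classification: cusp.

Compute partial derivatives:
  f_x = -6*x**2 - 24*x + 2*y**2 - 8*y - 16.
  f_y = 4*x*y - 8*x + 3*y**2 - 2*y - 8.
Scan x_0 ∈ {−4, ..., 4}. For each x_0, f_y(x_0, y) is a polynomial in y; find its integer roots y ∈ {−4, ..., 4}, then test f_x and f at those candidates.
  x = -4: f_y(-4, y) = 3*y**2 - 18*y + 24; vanishes at y ∈ {2, 4}. (-4, 2): f_x = -24 ≠ 0; (-4, 4): f_x = -16 ≠ 0.
  x = -3: f_y(-3, y) = 3*y**2 - 14*y + 16; vanishes at y ∈ {2}. (-3, 2): f_x = -6 ≠ 0.
  x = -2: f_y(-2, y) = 3*y**2 - 10*y + 8; vanishes at y ∈ {2}. (-2, 2): f_x = 0, f = 0 — SINGULAR.
  x = -1: f_y(-1, y) = 3*y**2 - 6*y; vanishes at y ∈ {0, 2}. (-1, 0): f_x = 2 ≠ 0; (-1, 2): f_x = -6 ≠ 0.
  x = 0: f_y(0, y) = 3*y**2 - 2*y - 8; vanishes at y ∈ {2}. (0, 2): f_x = -24 ≠ 0.
  x = 1: f_y(1, y) = 3*y**2 + 2*y - 16; vanishes at y ∈ {2}. (1, 2): f_x = -54 ≠ 0.
  x = 2: f_y(2, y) = 3*y**2 + 6*y - 24; vanishes at y ∈ {-4, 2}. (2, -4): f_x = -24 ≠ 0; (2, 2): f_x = -96 ≠ 0.
  x = 3: f_y(3, y) = 3*y**2 + 10*y - 32; vanishes at y ∈ {2}. (3, 2): f_x = -150 ≠ 0.
  x = 4: f_y(4, y) = 3*y**2 + 14*y - 40; vanishes at y ∈ {2}. (4, 2): f_x = -216 ≠ 0.
Only singular point on the grid: (-2, 2).
Classify: substitute x = -2 + u, y = 2 + v and expand: f = -2*u**3 + 2*u*v**2 + v**3 + v**2.
No constant or linear terms (consistent with a singular point). Quadratic part: v**2. Cubic part: -2*u**3 + 2*u*v**2 + v**3.
The quadratic part v**2 is a perfect square, so there is a single (double) tangent line v = 0, i.e. y = 2. Restricting the cubic part to that line (v = 0) leaves -2*u**3 ≠ 0, so f is not divisible by v and the branch is v² ≈ 2*u**3 to lowest order — this is a cusp.
Classification: cusp.


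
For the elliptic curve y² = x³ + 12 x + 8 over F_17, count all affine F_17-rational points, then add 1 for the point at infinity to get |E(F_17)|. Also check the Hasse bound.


Affine points = {(0, 5), (0, 12), (1, 2), (1, 15), (4, 1), (4, 16), (8, 2), (8, 15), (11, 3), (11, 14), (13, 7), (13, 10), (14, 8), (14, 9)}; affine count = 14; |E(F_17)| = 15.

Discriminant check: Δ ∝ 4a³ + 27b² = 4·12³ + 27·8² = 4·1728 + 27·64 ≡ 4 (mod 17). Nonzero ⇒ E is nonsingular.
For each x ∈ F_17, compute rhs = x³ + 12·x + 8 mod 17, then count y ∈ F_17 with y² ≡ rhs.
  x = 0: rhs = 8, matching y values: 5, 12 (2 points).
  x = 1: rhs = 4, matching y values: 2, 15 (2 points).
  x = 2: rhs = 6, matching y values: none (0 points).
  x = 3: rhs = 3, matching y values: none (0 points).
  x = 4: rhs = 1, matching y values: 1, 16 (2 points).
  x = 5: rhs = 6, matching y values: none (0 points).
  x = 6: rhs = 7, matching y values: none (0 points).
  x = 7: rhs = 10, matching y values: none (0 points).
  x = 8: rhs = 4, matching y values: 2, 15 (2 points).
  x = 9: rhs = 12, matching y values: none (0 points).
  x = 10: rhs = 6, matching y values: none (0 points).
  x = 11: rhs = 9, matching y values: 3, 14 (2 points).
  x = 12: rhs = 10, matching y values: none (0 points).
  x = 13: rhs = 15, matching y values: 7, 10 (2 points).
  x = 14: rhs = 13, matching y values: 8, 9 (2 points).
  x = 15: rhs = 10, matching y values: none (0 points).
  x = 16: rhs = 12, matching y values: none (0 points).
Total affine count: 14.
Full point count |E(F_17)| = 14 + 1 = 15.
Hasse bound: |15 − (17+1)| = |-3| = 3 ≤ 2√17 ≈ 8.2462 ✓.


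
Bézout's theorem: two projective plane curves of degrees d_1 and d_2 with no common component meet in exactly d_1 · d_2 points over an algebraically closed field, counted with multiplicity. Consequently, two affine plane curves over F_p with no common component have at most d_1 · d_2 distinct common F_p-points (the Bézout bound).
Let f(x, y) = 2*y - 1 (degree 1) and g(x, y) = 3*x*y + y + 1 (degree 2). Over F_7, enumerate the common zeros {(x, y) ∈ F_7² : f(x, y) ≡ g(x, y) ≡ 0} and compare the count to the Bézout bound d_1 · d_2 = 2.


Common zeros: {(6, 4)}; count = 1; Bézout bound = 2.

deg(f) = 1, deg(g) = 2, so Bézout bound = 2.
Scan x ∈ F_7. For each x, list the y ∈ F_7 with f(x, y) ≡ 0 and those with g(x, y) ≡ 0 (mod 7); the common zeros in that column are the intersection.
  x = 0: f ≡ 0 at y ∈ {4}; g ≡ 0 at y ∈ {6}; common: ∅.
  x = 1: f ≡ 0 at y ∈ {4}; g ≡ 0 at y ∈ {5}; common: ∅.
  x = 2: f ≡ 0 at y ∈ {4}; g ≡ 0 at y ∈ ∅; common: ∅.
  x = 3: f ≡ 0 at y ∈ {4}; g ≡ 0 at y ∈ {2}; common: ∅.
  x = 4: f ≡ 0 at y ∈ {4}; g ≡ 0 at y ∈ {1}; common: ∅.
  x = 5: f ≡ 0 at y ∈ {4}; g ≡ 0 at y ∈ {3}; common: ∅.
  x = 6: f ≡ 0 at y ∈ {4}; g ≡ 0 at y ∈ {4}; common: {4}.
Collecting: common zeros = {(6, 4)}, so the count is 1.
Comparison with the Bézout bound: 1 ≤ 2 = deg(f)·deg(g), as expected for curves with no common component (the affine F_7-count falls short of the bound because intersections may lie at infinity, over extension fields, or carry multiplicity).


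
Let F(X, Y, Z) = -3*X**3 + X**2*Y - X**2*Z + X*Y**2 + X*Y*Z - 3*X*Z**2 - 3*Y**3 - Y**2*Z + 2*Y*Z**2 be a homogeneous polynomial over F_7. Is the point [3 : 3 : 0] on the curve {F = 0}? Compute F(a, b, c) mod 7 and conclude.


F(3,3,0) ≡ 4 (mod 7); P is NOT on the curve.

Evaluate F(3, 3, 0) term-by-term (mod 7).
  -3*X**3 ↦ -3·27·1·1 = -81
  X**2*Y ↦ 1·9·3·1 = 27
  -X**2*Z ↦ -1·9·1·0 = 0
  X*Y**2 ↦ 1·3·9·1 = 27
  X*Y*Z ↦ 1·3·3·0 = 0
  -3*X*Z**2 ↦ -3·3·1·0 = 0
  -3*Y**3 ↦ -3·1·27·1 = -81
  -Y**2*Z ↦ -1·1·9·0 = 0
  2*Y*Z**2 ↦ 2·1·3·0 = 0
Sum: F(3, 3, 0) = (-81) + (27) + (0) + (27) + (0) + (0) + (-81) + (0) + (0) = -108.
Reducing mod 7: -108 ≡ 4 (mod 7).
Since F(a, b, c) ≡ 4 ≠ 0 (mod 7), P does NOT lie on the curve.


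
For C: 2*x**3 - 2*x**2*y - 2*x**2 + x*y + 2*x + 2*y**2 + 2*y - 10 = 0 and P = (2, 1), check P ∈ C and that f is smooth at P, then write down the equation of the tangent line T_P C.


Tangent line at P: 11*x - 22 = 0.

Step 1: f(2, 1) = 0, so P lies on C.
Step 2: partial derivatives
  f_x(x, y) = 6*x**2 - 4*x*y - 4*x + y + 2, f_y(x, y) = -2*x**2 + x + 4*y + 2.
  f_x(P) = 11, f_y(P) = 0 (gradient nonzero, so P is smooth).
Step 3: tangent line at P: 11·(x − 2) + 0·(y − 1) = 0.
Expanding: 11*x - 22 = 0.


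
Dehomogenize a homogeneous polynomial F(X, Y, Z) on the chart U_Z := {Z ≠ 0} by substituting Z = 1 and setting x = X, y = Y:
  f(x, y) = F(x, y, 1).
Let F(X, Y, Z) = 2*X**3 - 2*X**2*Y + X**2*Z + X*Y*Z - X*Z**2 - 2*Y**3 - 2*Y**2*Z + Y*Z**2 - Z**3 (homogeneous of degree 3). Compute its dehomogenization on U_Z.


f(x, y) = 2*x**3 - 2*x**2*y + x**2 + x*y - x - 2*y**3 - 2*y**2 + y - 1

On U_Z we set Z = 1. Each monomial c·X^i·Y^j·Z^k in F becomes c·x^i·y^j·1^k = c·x^i·y^j.
Substituting Z = 1: F(X, Y, 1) = 2*x**3 - 2*x**2*y + x**2 + x*y - x - 2*y**3 - 2*y**2 + y - 1.
Note: deg(f) ≤ deg(F) = 3; strict inequality happens when F is divisible by Z (lost terms).


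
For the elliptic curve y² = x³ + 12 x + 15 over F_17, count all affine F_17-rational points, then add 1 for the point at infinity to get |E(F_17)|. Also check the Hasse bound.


Affine points = {(0, 7), (0, 10), (2, 8), (2, 9), (4, 5), (4, 12), (5, 8), (5, 9), (7, 0), (9, 6), (9, 11), (10, 8), (10, 9), (11, 4), (11, 13), (12, 0), (15, 0), (16, 6), (16, 11)}; affine count = 19; |E(F_17)| = 20.

Discriminant check: Δ ∝ 4a³ + 27b² = 4·12³ + 27·15² = 4·1728 + 27·225 ≡ 16 (mod 17). Nonzero ⇒ E is nonsingular.
For each x ∈ F_17, compute rhs = x³ + 12·x + 15 mod 17, then count y ∈ F_17 with y² ≡ rhs.
  x = 0: rhs = 15, matching y values: 7, 10 (2 points).
  x = 1: rhs = 11, matching y values: none (0 points).
  x = 2: rhs = 13, matching y values: 8, 9 (2 points).
  x = 3: rhs = 10, matching y values: none (0 points).
  x = 4: rhs = 8, matching y values: 5, 12 (2 points).
  x = 5: rhs = 13, matching y values: 8, 9 (2 points).
  x = 6: rhs = 14, matching y values: none (0 points).
  x = 7: rhs = 0, matching y values: 0 (1 points).
  x = 8: rhs = 11, matching y values: none (0 points).
  x = 9: rhs = 2, matching y values: 6, 11 (2 points).
  x = 10: rhs = 13, matching y values: 8, 9 (2 points).
  x = 11: rhs = 16, matching y values: 4, 13 (2 points).
  x = 12: rhs = 0, matching y values: 0 (1 points).
  x = 13: rhs = 5, matching y values: none (0 points).
  x = 14: rhs = 3, matching y values: none (0 points).
  x = 15: rhs = 0, matching y values: 0 (1 points).
  x = 16: rhs = 2, matching y values: 6, 11 (2 points).
Total affine count: 19.
Full point count |E(F_17)| = 19 + 1 = 20.
Hasse bound: |20 − (17+1)| = |2| = 2 ≤ 2√17 ≈ 8.2462 ✓.


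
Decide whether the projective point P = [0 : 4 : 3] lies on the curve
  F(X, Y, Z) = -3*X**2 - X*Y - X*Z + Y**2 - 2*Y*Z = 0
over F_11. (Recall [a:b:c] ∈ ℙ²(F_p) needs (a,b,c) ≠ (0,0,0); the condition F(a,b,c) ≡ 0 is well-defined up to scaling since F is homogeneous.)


F(0,4,3) ≡ 3 (mod 11); P is NOT on the curve.

Evaluate F(0, 4, 3) term-by-term (mod 11).
  -3*X**2 ↦ -3·0·1·1 = 0
  -X*Y ↦ -1·0·4·1 = 0
  -X*Z ↦ -1·0·1·3 = 0
  Y**2 ↦ 1·1·16·1 = 16
  -2*Y*Z ↦ -2·1·4·3 = -24
Sum: F(0, 4, 3) = (0) + (0) + (0) + (16) + (-24) = -8.
Reducing mod 11: -8 ≡ 3 (mod 11).
Since F(a, b, c) ≡ 3 ≠ 0 (mod 11), P does NOT lie on the curve.


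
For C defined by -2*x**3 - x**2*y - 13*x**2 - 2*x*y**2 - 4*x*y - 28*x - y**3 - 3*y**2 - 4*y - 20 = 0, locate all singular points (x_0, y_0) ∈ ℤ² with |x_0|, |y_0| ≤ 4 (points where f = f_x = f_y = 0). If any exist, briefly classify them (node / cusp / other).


Singular points: {(-2, 0)}; classification: node.

Compute partial derivatives:
  f_x = -6*x**2 - 2*x*y - 26*x - 2*y**2 - 4*y - 28.
  f_y = -x**2 - 4*x*y - 4*x - 3*y**2 - 6*y - 4.
Scan x_0 ∈ {−4, ..., 4}. For each x_0, f_y(x_0, y) is a polynomial in y; find its integer roots y ∈ {−4, ..., 4}, then test f_x and f at those candidates.
  x = -4: f_y(-4, y) = -3*y**2 + 10*y - 4; no integer root y with |y| ≤ 4.
  x = -3: f_y(-3, y) = -3*y**2 + 6*y - 1; no integer root y with |y| ≤ 4.
  x = -2: f_y(-2, y) = -3*y**2 + 2*y; vanishes at y ∈ {0}. (-2, 0): f_x = 0, f = 0 — SINGULAR.
  x = -1: f_y(-1, y) = -3*y**2 - 2*y - 1; no integer root y with |y| ≤ 4.
  x = 0: f_y(0, y) = -3*y**2 - 6*y - 4; no integer root y with |y| ≤ 4.
  x = 1: f_y(1, y) = -3*y**2 - 10*y - 9; no integer root y with |y| ≤ 4.
  x = 2: f_y(2, y) = -3*y**2 - 14*y - 16; vanishes at y ∈ {-2}. (2, -2): f_x = -96 ≠ 0.
  x = 3: f_y(3, y) = -3*y**2 - 18*y - 25; no integer root y with |y| ≤ 4.
  x = 4: f_y(4, y) = -3*y**2 - 22*y - 36; no integer root y with |y| ≤ 4.
Only singular point on the grid: (-2, 0).
Classify: substitute x = -2 + u, y = 0 + v and expand: f = -2*u**3 - u**2*v - u**2 - 2*u*v**2 - v**3 + v**2.
No constant or linear terms (consistent with a singular point). Quadratic part: -u**2 + v**2. Cubic part: -2*u**3 - u**2*v - 2*u*v**2 - v**3.
The quadratic part v**2 - u**2 = (v − u)(v + u) splits into two distinct linear factors, so there are two distinct tangent lines y − 0 = ±(x − -2) — this is a node (ordinary double point).
Classification: node.


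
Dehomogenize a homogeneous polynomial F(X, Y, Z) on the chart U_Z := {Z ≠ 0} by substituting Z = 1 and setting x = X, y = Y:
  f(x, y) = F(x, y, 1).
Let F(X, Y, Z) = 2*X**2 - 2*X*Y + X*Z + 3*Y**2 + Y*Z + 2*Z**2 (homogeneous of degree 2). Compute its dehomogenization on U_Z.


f(x, y) = 2*x**2 - 2*x*y + x + 3*y**2 + y + 2

On U_Z we set Z = 1. Each monomial c·X^i·Y^j·Z^k in F becomes c·x^i·y^j·1^k = c·x^i·y^j.
Substituting Z = 1: F(X, Y, 1) = 2*x**2 - 2*x*y + x + 3*y**2 + y + 2.
Note: deg(f) ≤ deg(F) = 2; strict inequality happens when F is divisible by Z (lost terms).


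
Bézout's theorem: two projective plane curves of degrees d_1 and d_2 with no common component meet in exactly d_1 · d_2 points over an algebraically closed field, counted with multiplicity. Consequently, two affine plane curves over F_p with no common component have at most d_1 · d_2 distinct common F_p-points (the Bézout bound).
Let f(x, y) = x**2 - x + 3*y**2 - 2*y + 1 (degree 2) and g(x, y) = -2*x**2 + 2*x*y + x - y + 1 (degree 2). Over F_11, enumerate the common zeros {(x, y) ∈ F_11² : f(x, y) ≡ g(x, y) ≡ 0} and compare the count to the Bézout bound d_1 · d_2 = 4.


Common zeros: {(7, 1)}; count = 1; Bézout bound = 4.

deg(f) = 2, deg(g) = 2, so Bézout bound = 4.
Scan x ∈ F_11. For each x, list the y ∈ F_11 with f(x, y) ≡ 0 and those with g(x, y) ≡ 0 (mod 11); the common zeros in that column are the intersection.
  x = 0: f ≡ 0 at y ∈ {3, 5}; g ≡ 0 at y ∈ {1}; common: ∅.
  x = 1: f ≡ 0 at y ∈ {3, 5}; g ≡ 0 at y ∈ {0}; common: ∅.
  x = 2: f ≡ 0 at y ∈ {2, 6}; g ≡ 0 at y ∈ {9}; common: ∅.
  x = 3: f ≡ 0 at y ∈ ∅; g ≡ 0 at y ∈ {5}; common: ∅.
  x = 4: f ≡ 0 at y ∈ ∅; g ≡ 0 at y ∈ {7}; common: ∅.
  x = 5: f ≡ 0 at y ∈ {1, 7}; g ≡ 0 at y ∈ {0}; common: ∅.
  x = 6: f ≡ 0 at y ∈ ∅; g ≡ 0 at y ∈ ∅; common: ∅.
  x = 7: f ≡ 0 at y ∈ {1, 7}; g ≡ 0 at y ∈ {1}; common: {1}.
  x = 8: f ≡ 0 at y ∈ ∅; g ≡ 0 at y ∈ {5}; common: ∅.
  x = 9: f ≡ 0 at y ∈ ∅; g ≡ 0 at y ∈ {7}; common: ∅.
  x = 10: f ≡ 0 at y ∈ {2, 6}; g ≡ 0 at y ∈ {3}; common: ∅.
Collecting: common zeros = {(7, 1)}, so the count is 1.
Comparison with the Bézout bound: 1 ≤ 4 = deg(f)·deg(g), as expected for curves with no common component (the affine F_11-count falls short of the bound because intersections may lie at infinity, over extension fields, or carry multiplicity).


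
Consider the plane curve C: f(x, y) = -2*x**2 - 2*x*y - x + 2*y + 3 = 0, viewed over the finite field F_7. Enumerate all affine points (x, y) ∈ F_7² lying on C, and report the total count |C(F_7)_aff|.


Affine F_7-points: {(0, 2), (1, 0), (1, 1), (1, 2), (1, 3), (1, 4), (1, 5), (1, 6), (2, 0), (3, 6), (4, 5), (5, 4), (6, 3)}; count = 13.

For each of the 49 pairs (x, y) ∈ F_7², evaluate f(x, y) mod 7. Record the zeros.
  x = 0: [0↦3, 1↦5, 2↦0, 3↦2, 4↦4, 5↦6, 6↦1]  zeros at y ∈ {2}
  x = 1: [0↦0, 1↦0, 2↦0, 3↦0, 4↦0, 5↦0, 6↦0]  zeros at y ∈ {0, 1, 2, 3, 4, 5, 6}
  x = 2: [0↦0, 1↦5, 2↦3, 3↦1, 4↦6, 5↦4, 6↦2]  zeros at y ∈ {0}
  x = 3: [0↦3, 1↦6, 2↦2, 3↦5, 4↦1, 5↦4, 6↦0]  zeros at y ∈ {6}
  x = 4: [0↦2, 1↦3, 2↦4, 3↦5, 4↦6, 5↦0, 6↦1]  zeros at y ∈ {5}
  x = 5: [0↦4, 1↦3, 2↦2, 3↦1, 4↦0, 5↦6, 6↦5]  zeros at y ∈ {4}
  x = 6: [0↦2, 1↦6, 2↦3, 3↦0, 4↦4, 5↦1, 6↦5]  zeros at y ∈ {3}
Collecting zeros: affine points = {(0, 2), (1, 0), (1, 1), (1, 2), (1, 3), (1, 4), (1, 5), (1, 6), (2, 0), (3, 6), (4, 5), (5, 4), (6, 3)}.
Total count |C(F_7)_aff| = 13.


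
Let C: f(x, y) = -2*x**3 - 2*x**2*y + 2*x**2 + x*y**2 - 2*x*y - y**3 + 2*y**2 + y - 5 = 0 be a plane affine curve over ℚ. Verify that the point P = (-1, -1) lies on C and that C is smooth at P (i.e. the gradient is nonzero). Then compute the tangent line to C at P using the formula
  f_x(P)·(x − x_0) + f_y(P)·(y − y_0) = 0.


Tangent line at P: -11*x - 4*y - 15 = 0.

Step 1: f(-1, -1) = 0, so P lies on C.
Step 2: partial derivatives
  f_x(x, y) = -6*x**2 - 4*x*y + 4*x + y**2 - 2*y, f_y(x, y) = -2*x**2 + 2*x*y - 2*x - 3*y**2 + 4*y + 1.
  f_x(P) = -11, f_y(P) = -4 (gradient nonzero, so P is smooth).
Step 3: tangent line at P: -11·(x − -1) + -4·(y − -1) = 0.
Expanding: -11*x - 4*y - 15 = 0.


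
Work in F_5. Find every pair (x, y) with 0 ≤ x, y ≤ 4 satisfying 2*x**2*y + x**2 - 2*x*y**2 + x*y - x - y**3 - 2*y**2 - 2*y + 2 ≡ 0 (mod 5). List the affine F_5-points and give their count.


Affine F_5-points: {(1, 2), (2, 1)}; count = 2.

For each of the 25 pairs (x, y) ∈ F_5², evaluate f(x, y) mod 5. Record the zeros.
  x = 0: [0↦2, 1↦2, 2↦2, 3↦1, 4↦3]  zeros at y ∈ ∅
  x = 1: [0↦2, 1↦3, 2↦0, 3↦2, 4↦3]  zeros at y ∈ {2}
  x = 2: [0↦4, 1↦0, 2↦3, 3↦2, 4↦1]  zeros at y ∈ {1}
  x = 3: [0↦3, 1↦3, 2↦1, 3↦1, 4↦2]  zeros at y ∈ ∅
  x = 4: [0↦4, 1↦2, 2↦4, 3↦4, 4↦1]  zeros at y ∈ ∅
Collecting zeros: affine points = {(1, 2), (2, 1)}.
Total count |C(F_5)_aff| = 2.


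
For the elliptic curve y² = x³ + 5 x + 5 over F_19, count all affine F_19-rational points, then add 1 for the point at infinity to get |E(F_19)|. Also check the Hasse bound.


Affine points = {(0, 9), (0, 10), (1, 7), (1, 12), (2, 2), (2, 17), (3, 3), (3, 16), (6, 2), (6, 17), (8, 5), (8, 14), (9, 0), (11, 2), (11, 17), (12, 8), (12, 11), (13, 5), (13, 14), (14, 8), (14, 11), (15, 4), (15, 15), (16, 1), (16, 18), (17, 5), (17, 14)}; affine count = 27; |E(F_19)| = 28.

Discriminant check: Δ ∝ 4a³ + 27b² = 4·5³ + 27·5² = 4·125 + 27·25 ≡ 16 (mod 19). Nonzero ⇒ E is nonsingular.
For each x ∈ F_19, compute rhs = x³ + 5·x + 5 mod 19, then count y ∈ F_19 with y² ≡ rhs.
  x = 0: rhs = 5, matching y values: 9, 10 (2 points).
  x = 1: rhs = 11, matching y values: 7, 12 (2 points).
  x = 2: rhs = 4, matching y values: 2, 17 (2 points).
  x = 3: rhs = 9, matching y values: 3, 16 (2 points).
  x = 4: rhs = 13, matching y values: none (0 points).
  x = 5: rhs = 3, matching y values: none (0 points).
  x = 6: rhs = 4, matching y values: 2, 17 (2 points).
  x = 7: rhs = 3, matching y values: none (0 points).
  x = 8: rhs = 6, matching y values: 5, 14 (2 points).
  x = 9: rhs = 0, matching y values: 0 (1 points).
  x = 10: rhs = 10, matching y values: none (0 points).
  x = 11: rhs = 4, matching y values: 2, 17 (2 points).
  x = 12: rhs = 7, matching y values: 8, 11 (2 points).
  x = 13: rhs = 6, matching y values: 5, 14 (2 points).
  x = 14: rhs = 7, matching y values: 8, 11 (2 points).
  x = 15: rhs = 16, matching y values: 4, 15 (2 points).
  x = 16: rhs = 1, matching y values: 1, 18 (2 points).
  x = 17: rhs = 6, matching y values: 5, 14 (2 points).
  x = 18: rhs = 18, matching y values: none (0 points).
Total affine count: 27.
Full point count |E(F_19)| = 27 + 1 = 28.
Hasse bound: |28 − (19+1)| = |8| = 8 ≤ 2√19 ≈ 8.7178 ✓.


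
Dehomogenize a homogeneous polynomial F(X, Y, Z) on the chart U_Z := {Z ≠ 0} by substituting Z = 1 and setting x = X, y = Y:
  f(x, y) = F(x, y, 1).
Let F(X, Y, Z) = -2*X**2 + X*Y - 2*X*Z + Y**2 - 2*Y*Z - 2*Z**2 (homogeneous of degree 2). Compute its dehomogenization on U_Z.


f(x, y) = -2*x**2 + x*y - 2*x + y**2 - 2*y - 2

On U_Z we set Z = 1. Each monomial c·X^i·Y^j·Z^k in F becomes c·x^i·y^j·1^k = c·x^i·y^j.
Substituting Z = 1: F(X, Y, 1) = -2*x**2 + x*y - 2*x + y**2 - 2*y - 2.
Note: deg(f) ≤ deg(F) = 2; strict inequality happens when F is divisible by Z (lost terms).


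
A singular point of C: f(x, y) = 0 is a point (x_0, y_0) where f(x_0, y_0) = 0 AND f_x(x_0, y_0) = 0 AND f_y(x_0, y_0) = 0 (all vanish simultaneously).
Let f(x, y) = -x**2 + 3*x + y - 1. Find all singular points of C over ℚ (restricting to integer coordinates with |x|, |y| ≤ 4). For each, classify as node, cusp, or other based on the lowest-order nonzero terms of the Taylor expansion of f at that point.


No singular points in the scanned grid; C is smooth there.

Compute partial derivatives:
  f_x = 3 - 2*x.
  f_y = 1.
f_y = 1 is a nonzero constant, so f_y never vanishes: no point (x, y) can satisfy f = f_x = f_y = 0. In particular no (x, y) ∈ {−4, ..., 4}² is singular; the curve is smooth.


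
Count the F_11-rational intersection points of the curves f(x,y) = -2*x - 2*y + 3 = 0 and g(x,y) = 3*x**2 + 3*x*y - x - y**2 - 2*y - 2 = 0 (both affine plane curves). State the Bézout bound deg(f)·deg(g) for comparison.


Common zeros: ∅; count = 0; Bézout bound = 2.

deg(f) = 1, deg(g) = 2, so Bézout bound = 2.
Scan x ∈ F_11. For each x, list the y ∈ F_11 with f(x, y) ≡ 0 and those with g(x, y) ≡ 0 (mod 11); the common zeros in that column are the intersection.
  x = 0: f ≡ 0 at y ∈ {7}; g ≡ 0 at y ∈ ∅; common: ∅.
  x = 1: f ≡ 0 at y ∈ {6}; g ≡ 0 at y ∈ {0, 1}; common: ∅.
  x = 2: f ≡ 0 at y ∈ {5}; g ≡ 0 at y ∈ {1, 3}; common: ∅.
  x = 3: f ≡ 0 at y ∈ {4}; g ≡ 0 at y ∈ {0, 7}; common: ∅.
  x = 4: f ≡ 0 at y ∈ {3}; g ≡ 0 at y ∈ {4, 6}; common: ∅.
  x = 5: f ≡ 0 at y ∈ {2}; g ≡ 0 at y ∈ {6, 7}; common: ∅.
  x = 6: f ≡ 0 at y ∈ {1}; g ≡ 0 at y ∈ ∅; common: ∅.
  x = 7: f ≡ 0 at y ∈ {0}; g ≡ 0 at y ∈ {4}; common: ∅.
  x = 8: f ≡ 0 at y ∈ {10}; g ≡ 0 at y ∈ ∅; common: ∅.
  x = 9: f ≡ 0 at y ∈ {9}; g ≡ 0 at y ∈ ∅; common: ∅.
  x = 10: f ≡ 0 at y ∈ {8}; g ≡ 0 at y ∈ {3}; common: ∅.
Collecting: common zeros = ∅, so the count is 0.
Comparison with the Bézout bound: 0 ≤ 2 = deg(f)·deg(g), as expected for curves with no common component (the affine F_11-count falls short of the bound because intersections may lie at infinity, over extension fields, or carry multiplicity).


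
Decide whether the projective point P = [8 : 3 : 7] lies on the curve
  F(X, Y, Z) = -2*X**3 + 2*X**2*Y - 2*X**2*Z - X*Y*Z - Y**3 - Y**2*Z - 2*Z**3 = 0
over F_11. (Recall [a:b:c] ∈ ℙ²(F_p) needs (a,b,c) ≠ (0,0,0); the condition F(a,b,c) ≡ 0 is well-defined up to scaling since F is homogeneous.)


F(8,3,7) ≡ 6 (mod 11); P is NOT on the curve.

Evaluate F(8, 3, 7) term-by-term (mod 11).
  -2*X**3 ↦ -2·512·1·1 = -1024
  2*X**2*Y ↦ 2·64·3·1 = 384
  -2*X**2*Z ↦ -2·64·1·7 = -896
  -X*Y*Z ↦ -1·8·3·7 = -168
  -Y**3 ↦ -1·1·27·1 = -27
  -Y**2*Z ↦ -1·1·9·7 = -63
  -2*Z**3 ↦ -2·1·1·343 = -686
Sum: F(8, 3, 7) = (-1024) + (384) + (-896) + (-168) + (-27) + (-63) + (-686) = -2480.
Reducing mod 11: -2480 ≡ 6 (mod 11).
Since F(a, b, c) ≡ 6 ≠ 0 (mod 11), P does NOT lie on the curve.


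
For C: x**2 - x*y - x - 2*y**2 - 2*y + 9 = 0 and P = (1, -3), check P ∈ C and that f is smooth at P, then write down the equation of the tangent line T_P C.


Tangent line at P: 4*x + 9*y + 23 = 0.

Step 1: f(1, -3) = 0, so P lies on C.
Step 2: partial derivatives
  f_x(x, y) = 2*x - y - 1, f_y(x, y) = -x - 4*y - 2.
  f_x(P) = 4, f_y(P) = 9 (gradient nonzero, so P is smooth).
Step 3: tangent line at P: 4·(x − 1) + 9·(y − -3) = 0.
Expanding: 4*x + 9*y + 23 = 0.


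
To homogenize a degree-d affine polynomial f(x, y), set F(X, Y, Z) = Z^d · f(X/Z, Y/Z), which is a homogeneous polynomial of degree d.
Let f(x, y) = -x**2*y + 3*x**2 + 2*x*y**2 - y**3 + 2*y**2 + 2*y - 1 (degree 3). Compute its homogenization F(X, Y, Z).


F(X, Y, Z) = -X**2*Y + 3*X**2*Z + 2*X*Y**2 - Y**3 + 2*Y**2*Z + 2*Y*Z**2 - Z**3

deg(f) = 3.
Substitute x = X/Z, y = Y/Z into f, then multiply by Z^3.
  monomial -1·x^2·y^1 ↦ -1·X^2·Y^1·Z^0.
  monomial 3·x^2·y^0 ↦ 3·X^2·Y^0·Z^1.
  monomial 2·x^1·y^2 ↦ 2·X^1·Y^2·Z^0.
  monomial -1·x^0·y^3 ↦ -1·X^0·Y^3·Z^0.
  monomial 2·x^0·y^2 ↦ 2·X^0·Y^2·Z^1.
  monomial 2·x^0·y^1 ↦ 2·X^0·Y^1·Z^2.
  monomial -1·x^0·y^0 ↦ -1·X^0·Y^0·Z^3.
Collecting: F(X, Y, Z) = -X**2*Y + 3*X**2*Z + 2*X*Y**2 - Y**3 + 2*Y**2*Z + 2*Y*Z**2 - Z**3.


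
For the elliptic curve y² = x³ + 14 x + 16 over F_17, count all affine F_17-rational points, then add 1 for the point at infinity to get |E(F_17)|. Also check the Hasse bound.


Affine points = {(0, 4), (0, 13), (2, 1), (2, 16), (3, 0), (4, 0), (7, 7), (7, 10), (9, 2), (9, 15), (10, 0), (12, 5), (12, 12), (13, 7), (13, 10), (14, 7), (14, 10), (16, 1), (16, 16)}; affine count = 19; |E(F_17)| = 20.

Discriminant check: Δ ∝ 4a³ + 27b² = 4·14³ + 27·16² = 4·2744 + 27·256 ≡ 4 (mod 17). Nonzero ⇒ E is nonsingular.
For each x ∈ F_17, compute rhs = x³ + 14·x + 16 mod 17, then count y ∈ F_17 with y² ≡ rhs.
  x = 0: rhs = 16, matching y values: 4, 13 (2 points).
  x = 1: rhs = 14, matching y values: none (0 points).
  x = 2: rhs = 1, matching y values: 1, 16 (2 points).
  x = 3: rhs = 0, matching y values: 0 (1 points).
  x = 4: rhs = 0, matching y values: 0 (1 points).
  x = 5: rhs = 7, matching y values: none (0 points).
  x = 6: rhs = 10, matching y values: none (0 points).
  x = 7: rhs = 15, matching y values: 7, 10 (2 points).
  x = 8: rhs = 11, matching y values: none (0 points).
  x = 9: rhs = 4, matching y values: 2, 15 (2 points).
  x = 10: rhs = 0, matching y values: 0 (1 points).
  x = 11: rhs = 5, matching y values: none (0 points).
  x = 12: rhs = 8, matching y values: 5, 12 (2 points).
  x = 13: rhs = 15, matching y values: 7, 10 (2 points).
  x = 14: rhs = 15, matching y values: 7, 10 (2 points).
  x = 15: rhs = 14, matching y values: none (0 points).
  x = 16: rhs = 1, matching y values: 1, 16 (2 points).
Total affine count: 19.
Full point count |E(F_17)| = 19 + 1 = 20.
Hasse bound: |20 − (17+1)| = |2| = 2 ≤ 2√17 ≈ 8.2462 ✓.


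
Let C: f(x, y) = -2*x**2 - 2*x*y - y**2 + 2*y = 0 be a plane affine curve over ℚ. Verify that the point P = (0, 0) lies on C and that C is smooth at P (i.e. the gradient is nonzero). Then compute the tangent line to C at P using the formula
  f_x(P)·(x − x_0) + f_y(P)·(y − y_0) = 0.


Tangent line at P: 2*y = 0.

Step 1: f(0, 0) = 0, so P lies on C.
Step 2: partial derivatives
  f_x(x, y) = -4*x - 2*y, f_y(x, y) = -2*x - 2*y + 2.
  f_x(P) = 0, f_y(P) = 2 (gradient nonzero, so P is smooth).
Step 3: tangent line at P: 0·(x − 0) + 2·(y − 0) = 0.
Expanding: 2*y = 0.


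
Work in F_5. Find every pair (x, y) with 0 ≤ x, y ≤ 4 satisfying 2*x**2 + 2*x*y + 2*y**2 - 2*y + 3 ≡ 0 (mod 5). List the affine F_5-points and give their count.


Affine F_5-points: {(0, 3), (1, 0), (2, 1), (2, 3), (4, 0), (4, 2)}; count = 6.

For each of the 25 pairs (x, y) ∈ F_5², evaluate f(x, y) mod 5. Record the zeros.
  x = 0: [0↦3, 1↦3, 2↦2, 3↦0, 4↦2]  zeros at y ∈ {3}
  x = 1: [0↦0, 1↦2, 2↦3, 3↦3, 4↦2]  zeros at y ∈ {0}
  x = 2: [0↦1, 1↦0, 2↦3, 3↦0, 4↦1]  zeros at y ∈ {1, 3}
  x = 3: [0↦1, 1↦2, 2↦2, 3↦1, 4↦4]  zeros at y ∈ ∅
  x = 4: [0↦0, 1↦3, 2↦0, 3↦1, 4↦1]  zeros at y ∈ {0, 2}
Collecting zeros: affine points = {(0, 3), (1, 0), (2, 1), (2, 3), (4, 0), (4, 2)}.
Total count |C(F_5)_aff| = 6.


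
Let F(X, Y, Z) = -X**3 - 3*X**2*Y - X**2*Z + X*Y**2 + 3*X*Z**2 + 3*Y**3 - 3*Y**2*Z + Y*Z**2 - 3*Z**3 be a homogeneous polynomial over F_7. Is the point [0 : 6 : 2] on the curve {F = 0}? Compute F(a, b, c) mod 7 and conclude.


F(0,6,2) ≡ 5 (mod 7); P is NOT on the curve.

Evaluate F(0, 6, 2) term-by-term (mod 7).
  -X**3 ↦ -1·0·1·1 = 0
  -3*X**2*Y ↦ -3·0·6·1 = 0
  -X**2*Z ↦ -1·0·1·2 = 0
  X*Y**2 ↦ 1·0·36·1 = 0
  3*X*Z**2 ↦ 3·0·1·4 = 0
  3*Y**3 ↦ 3·1·216·1 = 648
  -3*Y**2*Z ↦ -3·1·36·2 = -216
  Y*Z**2 ↦ 1·1·6·4 = 24
  -3*Z**3 ↦ -3·1·1·8 = -24
Sum: F(0, 6, 2) = (0) + (0) + (0) + (0) + (0) + (648) + (-216) + (24) + (-24) = 432.
Reducing mod 7: 432 ≡ 5 (mod 7).
Since F(a, b, c) ≡ 5 ≠ 0 (mod 7), P does NOT lie on the curve.


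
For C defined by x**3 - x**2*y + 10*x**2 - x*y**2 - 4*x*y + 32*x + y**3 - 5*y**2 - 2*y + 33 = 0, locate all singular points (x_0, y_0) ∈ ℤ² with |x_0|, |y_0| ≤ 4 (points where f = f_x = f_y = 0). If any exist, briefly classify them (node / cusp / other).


Singular points: {(-3, 1)}; classification: cusp.

Compute partial derivatives:
  f_x = 3*x**2 - 2*x*y + 20*x - y**2 - 4*y + 32.
  f_y = -x**2 - 2*x*y - 4*x + 3*y**2 - 10*y - 2.
Scan x_0 ∈ {−4, ..., 4}. For each x_0, f_y(x_0, y) is a polynomial in y; find its integer roots y ∈ {−4, ..., 4}, then test f_x and f at those candidates.
  x = -4: f_y(-4, y) = 3*y**2 - 2*y - 2; no integer root y with |y| ≤ 4.
  x = -3: f_y(-3, y) = 3*y**2 - 4*y + 1; vanishes at y ∈ {1}. (-3, 1): f_x = 0, f = 0 — SINGULAR.
  x = -2: f_y(-2, y) = 3*y**2 - 6*y + 2; no integer root y with |y| ≤ 4.
  x = -1: f_y(-1, y) = 3*y**2 - 8*y + 1; no integer root y with |y| ≤ 4.
  x = 0: f_y(0, y) = 3*y**2 - 10*y - 2; no integer root y with |y| ≤ 4.
  x = 1: f_y(1, y) = 3*y**2 - 12*y - 7; no integer root y with |y| ≤ 4.
  x = 2: f_y(2, y) = 3*y**2 - 14*y - 14; no integer root y with |y| ≤ 4.
  x = 3: f_y(3, y) = 3*y**2 - 16*y - 23; no integer root y with |y| ≤ 4.
  x = 4: f_y(4, y) = 3*y**2 - 18*y - 34; no integer root y with |y| ≤ 4.
Only singular point on the grid: (-3, 1).
Classify: substitute x = -3 + u, y = 1 + v and expand: f = u**3 - u**2*v - u*v**2 + v**3 + v**2.
No constant or linear terms (consistent with a singular point). Quadratic part: v**2. Cubic part: u**3 - u**2*v - u*v**2 + v**3.
The quadratic part v**2 is a perfect square, so there is a single (double) tangent line v = 0, i.e. y = 1. Restricting the cubic part to that line (v = 0) leaves u**3 ≠ 0, so f is not divisible by v and the branch is v² ≈ -u**3 to lowest order — this is a cusp.
Classification: cusp.


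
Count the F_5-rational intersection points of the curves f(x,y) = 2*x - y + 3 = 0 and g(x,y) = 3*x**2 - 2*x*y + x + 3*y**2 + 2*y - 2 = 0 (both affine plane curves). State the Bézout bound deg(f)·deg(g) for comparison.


Common zeros: {(2, 2), (3, 4)}; count = 2; Bézout bound = 2.

deg(f) = 1, deg(g) = 2, so Bézout bound = 2.
Scan x ∈ F_5. For each x, list the y ∈ F_5 with f(x, y) ≡ 0 and those with g(x, y) ≡ 0 (mod 5); the common zeros in that column are the intersection.
  x = 0: f ≡ 0 at y ∈ {3}; g ≡ 0 at y ∈ ∅; common: ∅.
  x = 1: f ≡ 0 at y ∈ {0}; g ≡ 0 at y ∈ {1, 4}; common: ∅.
  x = 2: f ≡ 0 at y ∈ {2}; g ≡ 0 at y ∈ {2}; common: {2}.
  x = 3: f ≡ 0 at y ∈ {4}; g ≡ 0 at y ∈ {4}; common: {4}.
  x = 4: f ≡ 0 at y ∈ {1}; g ≡ 0 at y ∈ {0, 2}; common: ∅.
Collecting: common zeros = {(2, 2), (3, 4)}, so the count is 2.
Comparison with the Bézout bound: 2 ≤ 2 = deg(f)·deg(g), as expected for curves with no common component (the bound is attained).


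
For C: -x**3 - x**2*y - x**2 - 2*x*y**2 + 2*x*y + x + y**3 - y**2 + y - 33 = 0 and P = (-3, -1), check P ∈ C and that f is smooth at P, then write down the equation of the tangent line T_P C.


Tangent line at P: -30*x - 21*y - 111 = 0.

Step 1: f(-3, -1) = 0, so P lies on C.
Step 2: partial derivatives
  f_x(x, y) = -3*x**2 - 2*x*y - 2*x - 2*y**2 + 2*y + 1, f_y(x, y) = -x**2 - 4*x*y + 2*x + 3*y**2 - 2*y + 1.
  f_x(P) = -30, f_y(P) = -21 (gradient nonzero, so P is smooth).
Step 3: tangent line at P: -30·(x − -3) + -21·(y − -1) = 0.
Expanding: -30*x - 21*y - 111 = 0.


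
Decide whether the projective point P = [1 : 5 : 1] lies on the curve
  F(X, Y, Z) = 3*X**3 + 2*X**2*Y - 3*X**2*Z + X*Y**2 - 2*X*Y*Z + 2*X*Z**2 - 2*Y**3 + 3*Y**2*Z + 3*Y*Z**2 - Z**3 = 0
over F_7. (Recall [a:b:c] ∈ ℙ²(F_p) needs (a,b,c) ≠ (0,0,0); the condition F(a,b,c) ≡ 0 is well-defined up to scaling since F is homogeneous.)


F(1,5,1) ≡ 6 (mod 7); P is NOT on the curve.

Evaluate F(1, 5, 1) term-by-term (mod 7).
  3*X**3 ↦ 3·1·1·1 = 3
  2*X**2*Y ↦ 2·1·5·1 = 10
  -3*X**2*Z ↦ -3·1·1·1 = -3
  X*Y**2 ↦ 1·1·25·1 = 25
  -2*X*Y*Z ↦ -2·1·5·1 = -10
  2*X*Z**2 ↦ 2·1·1·1 = 2
  -2*Y**3 ↦ -2·1·125·1 = -250
  3*Y**2*Z ↦ 3·1·25·1 = 75
  3*Y*Z**2 ↦ 3·1·5·1 = 15
  -Z**3 ↦ -1·1·1·1 = -1
Sum: F(1, 5, 1) = (3) + (10) + (-3) + (25) + (-10) + (2) + (-250) + (75) + (15) + (-1) = -134.
Reducing mod 7: -134 ≡ 6 (mod 7).
Since F(a, b, c) ≡ 6 ≠ 0 (mod 7), P does NOT lie on the curve.


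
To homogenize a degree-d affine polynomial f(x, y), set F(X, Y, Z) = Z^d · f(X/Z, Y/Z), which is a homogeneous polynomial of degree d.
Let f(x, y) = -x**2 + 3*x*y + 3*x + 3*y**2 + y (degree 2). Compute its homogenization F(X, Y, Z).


F(X, Y, Z) = -X**2 + 3*X*Y + 3*X*Z + 3*Y**2 + Y*Z

deg(f) = 2.
Substitute x = X/Z, y = Y/Z into f, then multiply by Z^2.
  monomial -1·x^2·y^0 ↦ -1·X^2·Y^0·Z^0.
  monomial 3·x^1·y^1 ↦ 3·X^1·Y^1·Z^0.
  monomial 3·x^1·y^0 ↦ 3·X^1·Y^0·Z^1.
  monomial 3·x^0·y^2 ↦ 3·X^0·Y^2·Z^0.
  monomial 1·x^0·y^1 ↦ 1·X^0·Y^1·Z^1.
Collecting: F(X, Y, Z) = -X**2 + 3*X*Y + 3*X*Z + 3*Y**2 + Y*Z.


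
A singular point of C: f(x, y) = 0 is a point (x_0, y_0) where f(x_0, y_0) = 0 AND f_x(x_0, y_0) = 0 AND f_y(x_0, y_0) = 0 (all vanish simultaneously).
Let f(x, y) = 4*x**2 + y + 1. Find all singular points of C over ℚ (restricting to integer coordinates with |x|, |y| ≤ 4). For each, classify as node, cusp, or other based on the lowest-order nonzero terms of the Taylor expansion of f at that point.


No singular points in the scanned grid; C is smooth there.

Compute partial derivatives:
  f_x = 8*x.
  f_y = 1.
f_y = 1 is a nonzero constant, so f_y never vanishes: no point (x, y) can satisfy f = f_x = f_y = 0. In particular no (x, y) ∈ {−4, ..., 4}² is singular; the curve is smooth.


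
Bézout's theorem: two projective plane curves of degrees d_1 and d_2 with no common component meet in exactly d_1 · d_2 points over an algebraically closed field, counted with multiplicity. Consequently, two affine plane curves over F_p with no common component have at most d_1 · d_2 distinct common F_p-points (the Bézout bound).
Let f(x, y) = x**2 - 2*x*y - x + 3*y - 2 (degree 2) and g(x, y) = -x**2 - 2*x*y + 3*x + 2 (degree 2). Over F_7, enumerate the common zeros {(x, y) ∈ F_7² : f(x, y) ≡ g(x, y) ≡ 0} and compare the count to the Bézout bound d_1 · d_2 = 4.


Common zeros: {(1, 2)}; count = 1; Bézout bound = 4.

deg(f) = 2, deg(g) = 2, so Bézout bound = 4.
Scan x ∈ F_7. For each x, list the y ∈ F_7 with f(x, y) ≡ 0 and those with g(x, y) ≡ 0 (mod 7); the common zeros in that column are the intersection.
  x = 0: f ≡ 0 at y ∈ {3}; g ≡ 0 at y ∈ ∅; common: ∅.
  x = 1: f ≡ 0 at y ∈ {2}; g ≡ 0 at y ∈ {2}; common: {2}.
  x = 2: f ≡ 0 at y ∈ {0}; g ≡ 0 at y ∈ {1}; common: ∅.
  x = 3: f ≡ 0 at y ∈ {6}; g ≡ 0 at y ∈ {5}; common: ∅.
  x = 4: f ≡ 0 at y ∈ {2}; g ≡ 0 at y ∈ {5}; common: ∅.
  x = 5: f ≡ 0 at y ∈ ∅; g ≡ 0 at y ∈ {2}; common: ∅.
  x = 6: f ≡ 0 at y ∈ {0}; g ≡ 0 at y ∈ {1}; common: ∅.
Collecting: common zeros = {(1, 2)}, so the count is 1.
Comparison with the Bézout bound: 1 ≤ 4 = deg(f)·deg(g), as expected for curves with no common component (the affine F_7-count falls short of the bound because intersections may lie at infinity, over extension fields, or carry multiplicity).


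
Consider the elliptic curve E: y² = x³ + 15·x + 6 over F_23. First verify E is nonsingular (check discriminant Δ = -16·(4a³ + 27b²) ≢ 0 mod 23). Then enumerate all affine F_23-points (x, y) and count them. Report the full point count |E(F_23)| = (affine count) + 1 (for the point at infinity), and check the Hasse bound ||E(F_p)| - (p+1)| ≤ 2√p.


Affine points = {(0, 11), (0, 12), (3, 3), (3, 20), (6, 6), (6, 17), (10, 11), (10, 12), (13, 11), (13, 12), (14, 4), (14, 19), (15, 8), (15, 15), (16, 8), (16, 15), (18, 6), (18, 17), (20, 7), (20, 16), (22, 6), (22, 17)}; affine count = 22; |E(F_23)| = 23.

Discriminant check: Δ ∝ 4a³ + 27b² = 4·15³ + 27·6² = 4·3375 + 27·36 ≡ 5 (mod 23). Nonzero ⇒ E is nonsingular.
For each x ∈ F_23, compute rhs = x³ + 15·x + 6 mod 23, then count y ∈ F_23 with y² ≡ rhs.
  x = 0: rhs = 6, matching y values: 11, 12 (2 points).
  x = 1: rhs = 22, matching y values: none (0 points).
  x = 2: rhs = 21, matching y values: none (0 points).
  x = 3: rhs = 9, matching y values: 3, 20 (2 points).
  x = 4: rhs = 15, matching y values: none (0 points).
  x = 5: rhs = 22, matching y values: none (0 points).
  x = 6: rhs = 13, matching y values: 6, 17 (2 points).
  x = 7: rhs = 17, matching y values: none (0 points).
  x = 8: rhs = 17, matching y values: none (0 points).
  x = 9: rhs = 19, matching y values: none (0 points).
  x = 10: rhs = 6, matching y values: 11, 12 (2 points).
  x = 11: rhs = 7, matching y values: none (0 points).
  x = 12: rhs = 5, matching y values: none (0 points).
  x = 13: rhs = 6, matching y values: 11, 12 (2 points).
  x = 14: rhs = 16, matching y values: 4, 19 (2 points).
  x = 15: rhs = 18, matching y values: 8, 15 (2 points).
  x = 16: rhs = 18, matching y values: 8, 15 (2 points).
  x = 17: rhs = 22, matching y values: none (0 points).
  x = 18: rhs = 13, matching y values: 6, 17 (2 points).
  x = 19: rhs = 20, matching y values: none (0 points).
  x = 20: rhs = 3, matching y values: 7, 16 (2 points).
  x = 21: rhs = 14, matching y values: none (0 points).
  x = 22: rhs = 13, matching y values: 6, 17 (2 points).
Total affine count: 22.
Full point count |E(F_23)| = 22 + 1 = 23.
Hasse bound: |23 − (23+1)| = |-1| = 1 ≤ 2√23 ≈ 9.5917 ✓.


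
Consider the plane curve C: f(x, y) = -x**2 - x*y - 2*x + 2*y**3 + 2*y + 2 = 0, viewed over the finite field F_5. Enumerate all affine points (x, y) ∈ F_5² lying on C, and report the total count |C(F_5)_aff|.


Affine F_5-points: {(2, 2), (4, 2)}; count = 2.

For each of the 25 pairs (x, y) ∈ F_5², evaluate f(x, y) mod 5. Record the zeros.
  x = 0: [0↦2, 1↦1, 2↦2, 3↦2, 4↦3]  zeros at y ∈ ∅
  x = 1: [0↦4, 1↦2, 2↦2, 3↦1, 4↦1]  zeros at y ∈ ∅
  x = 2: [0↦4, 1↦1, 2↦0, 3↦3, 4↦2]  zeros at y ∈ {2}
  x = 3: [0↦2, 1↦3, 2↦1, 3↦3, 4↦1]  zeros at y ∈ ∅
  x = 4: [0↦3, 1↦3, 2↦0, 3↦1, 4↦3]  zeros at y ∈ {2}
Collecting zeros: affine points = {(2, 2), (4, 2)}.
Total count |C(F_5)_aff| = 2.


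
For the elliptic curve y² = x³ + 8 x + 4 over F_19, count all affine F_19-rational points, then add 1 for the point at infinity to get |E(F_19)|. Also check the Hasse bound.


Affine points = {(0, 2), (0, 17), (2, 3), (2, 16), (3, 6), (3, 13), (4, 9), (4, 10), (5, 6), (5, 13), (7, 2), (7, 17), (9, 8), (9, 11), (10, 1), (10, 18), (11, 6), (11, 13), (12, 2), (12, 17), (13, 5), (13, 14)}; affine count = 22; |E(F_19)| = 23.

Discriminant check: Δ ∝ 4a³ + 27b² = 4·8³ + 27·4² = 4·512 + 27·16 ≡ 10 (mod 19). Nonzero ⇒ E is nonsingular.
For each x ∈ F_19, compute rhs = x³ + 8·x + 4 mod 19, then count y ∈ F_19 with y² ≡ rhs.
  x = 0: rhs = 4, matching y values: 2, 17 (2 points).
  x = 1: rhs = 13, matching y values: none (0 points).
  x = 2: rhs = 9, matching y values: 3, 16 (2 points).
  x = 3: rhs = 17, matching y values: 6, 13 (2 points).
  x = 4: rhs = 5, matching y values: 9, 10 (2 points).
  x = 5: rhs = 17, matching y values: 6, 13 (2 points).
  x = 6: rhs = 2, matching y values: none (0 points).
  x = 7: rhs = 4, matching y values: 2, 17 (2 points).
  x = 8: rhs = 10, matching y values: none (0 points).
  x = 9: rhs = 7, matching y values: 8, 11 (2 points).
  x = 10: rhs = 1, matching y values: 1, 18 (2 points).
  x = 11: rhs = 17, matching y values: 6, 13 (2 points).
  x = 12: rhs = 4, matching y values: 2, 17 (2 points).
  x = 13: rhs = 6, matching y values: 5, 14 (2 points).
  x = 14: rhs = 10, matching y values: none (0 points).
  x = 15: rhs = 3, matching y values: none (0 points).
  x = 16: rhs = 10, matching y values: none (0 points).
  x = 17: rhs = 18, matching y values: none (0 points).
  x = 18: rhs = 14, matching y values: none (0 points).
Total affine count: 22.
Full point count |E(F_19)| = 22 + 1 = 23.
Hasse bound: |23 − (19+1)| = |3| = 3 ≤ 2√19 ≈ 8.7178 ✓.
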